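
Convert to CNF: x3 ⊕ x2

x3 ⊕ x2
≡ (x3 ∨ x2) ∧ ¬(x3 ∧ x2)   [expand ⊕]
≡ (x3 ∨ x2) ∧ (¬x3 ∨ ¬x2)   [De Morgan]

(x3 ∨ x2) ∧ (¬x3 ∨ ¬x2)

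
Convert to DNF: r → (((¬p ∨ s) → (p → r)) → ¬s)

¬r ∨ ¬s

r → (((¬p ∨ s) → (p → r)) → ¬s)
≡ ¬r ∨ (((¬p ∨ s) → (p → r)) → ¬s)   [eliminate →]
≡ ¬r ∨ ¬((¬p ∨ s) → (p → r)) ∨ ¬s   [eliminate →]
≡ ¬r ∨ ¬(¬(¬p ∨ s) ∨ (p → r)) ∨ ¬s   [eliminate →]
≡ ¬r ∨ ¬(¬(¬p ∨ s) ∨ ¬p ∨ r) ∨ ¬s   [eliminate →]
≡ ¬r ∨ (¬¬(¬p ∨ s) ∧ ¬¬p ∧ ¬r) ∨ ¬s   [De Morgan]
≡ ¬r ∨ ((¬p ∨ s) ∧ ¬¬p ∧ ¬r) ∨ ¬s   [double negation]
≡ ¬r ∨ ((¬p ∨ s) ∧ p ∧ ¬r) ∨ ¬s   [double negation]
≡ ¬r ∨ (¬p ∧ p ∧ ¬r) ∨ (s ∧ p ∧ ¬r) ∨ ¬s   [distribute ∧ over ∨]
≡ ¬r ∨ ¬s   [simplify]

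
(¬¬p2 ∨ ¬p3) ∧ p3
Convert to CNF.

(¬¬p2 ∨ ¬p3) ∧ p3
= (p2 ∨ ¬p3) ∧ p3   (double negation)

(p2 ∨ ¬p3) ∧ p3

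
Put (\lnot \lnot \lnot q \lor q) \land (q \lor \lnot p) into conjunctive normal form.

(\lnot \lnot \lnot q \lor q) \land (q \lor \lnot p)
≡ (\lnot q \lor q) \land (q \lor \lnot p)   [double negation]
≡ q \lor \lnot p   [simplify]

q \lor \lnot p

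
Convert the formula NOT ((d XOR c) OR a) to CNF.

(NOT d OR c) AND (NOT c OR d) AND NOT a

NOT ((d XOR c) OR a)
⇔ NOT (((d OR c) AND NOT (d AND c)) OR a)
⇔ NOT ((d OR c) AND NOT (d AND c)) AND NOT a
⇔ (NOT (d OR c) OR NOT NOT (d AND c)) AND NOT a
⇔ ((NOT d AND NOT c) OR NOT NOT (d AND c)) AND NOT a
⇔ ((NOT d AND NOT c) OR (d AND c)) AND NOT a
⇔ (NOT d OR d) AND (NOT d OR c) AND (NOT c OR d) AND (NOT c OR c) AND NOT a
⇔ (NOT d OR c) AND (NOT c OR d) AND NOT a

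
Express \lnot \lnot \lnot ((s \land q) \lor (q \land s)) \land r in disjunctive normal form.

\lnot \lnot \lnot ((s \land q) \lor (q \land s)) \land r
= \lnot ((s \land q) \lor (q \land s)) \land r   — double negation
= \lnot (s \land q) \land \lnot (q \land s) \land r   — De Morgan
= (\lnot s \lor \lnot q) \land \lnot (q \land s) \land r   — De Morgan
= (\lnot s \lor \lnot q) \land (\lnot q \lor \lnot s) \land r   — De Morgan
= (\lnot s \land \lnot q \land r) \lor (\lnot s \land \lnot s \land r) \lor (\lnot q \land \lnot q \land r) \lor (\lnot q \land \lnot s \land r)   — distribute \land over \lor
= (\lnot s \land r) \lor (\lnot q \land r)   — simplify

(\lnot s \land r) \lor (\lnot q \land r)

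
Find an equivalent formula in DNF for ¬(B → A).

¬(B → A)
⇔ ¬(¬B ∨ A)   [eliminate →]
⇔ ¬¬B ∧ ¬A   [De Morgan]
⇔ B ∧ ¬A   [double negation]

B ∧ ¬A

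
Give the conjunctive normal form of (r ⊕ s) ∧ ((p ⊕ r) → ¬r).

(r ⊕ s) ∧ ((p ⊕ r) → ¬r)
≡ (r ∨ s) ∧ ¬(r ∧ s) ∧ ((p ⊕ r) → ¬r)   [expand ⊕]
≡ (r ∨ s) ∧ ¬(r ∧ s) ∧ (¬(p ⊕ r) ∨ ¬r)   [eliminate →]
≡ (r ∨ s) ∧ ¬(r ∧ s) ∧ (¬((p ∨ r) ∧ ¬(p ∧ r)) ∨ ¬r)   [expand ⊕]
≡ (r ∨ s) ∧ (¬r ∨ ¬s) ∧ (¬((p ∨ r) ∧ ¬(p ∧ r)) ∨ ¬r)   [De Morgan]
≡ (r ∨ s) ∧ (¬r ∨ ¬s) ∧ (¬(p ∨ r) ∨ ¬¬(p ∧ r) ∨ ¬r)   [De Morgan]
≡ (r ∨ s) ∧ (¬r ∨ ¬s) ∧ ((¬p ∧ ¬r) ∨ ¬¬(p ∧ r) ∨ ¬r)   [De Morgan]
≡ (r ∨ s) ∧ (¬r ∨ ¬s) ∧ ((¬p ∧ ¬r) ∨ (p ∧ r) ∨ ¬r)   [double negation]
≡ (r ∨ s) ∧ (¬r ∨ ¬s) ∧ (¬p ∨ p ∨ ¬r) ∧ (¬p ∨ r ∨ ¬r) ∧ (¬r ∨ p ∨ ¬r) ∧ (¬r ∨ r ∨ ¬r)   [distribute ∨ over ∧]
≡ (r ∨ s) ∧ (¬r ∨ ¬s) ∧ (¬r ∨ p)   [simplify]

(r ∨ s) ∧ (¬r ∨ ¬s) ∧ (¬r ∨ p)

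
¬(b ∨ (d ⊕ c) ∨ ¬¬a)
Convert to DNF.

¬b ∧ ¬d ∧ ¬c ∧ ¬a ∨ ¬b ∧ c ∧ d ∧ ¬a

¬(b ∨ (d ⊕ c) ∨ ¬¬a)
≡ ¬(b ∨ d ∧ ¬c ∨ ¬d ∧ c ∨ ¬¬a)   (expand ⊕)
≡ ¬b ∧ ¬(d ∧ ¬c) ∧ ¬(¬d ∧ c) ∧ ¬¬¬a   (De Morgan)
≡ ¬b ∧ (¬d ∨ ¬¬c) ∧ ¬(¬d ∧ c) ∧ ¬¬¬a   (De Morgan)
≡ ¬b ∧ (¬d ∨ c) ∧ ¬(¬d ∧ c) ∧ ¬¬¬a   (double negation)
≡ ¬b ∧ (¬d ∨ c) ∧ (¬¬d ∨ ¬c) ∧ ¬¬¬a   (De Morgan)
≡ ¬b ∧ (¬d ∨ c) ∧ (d ∨ ¬c) ∧ ¬¬¬a   (double negation)
≡ ¬b ∧ (¬d ∨ c) ∧ (d ∨ ¬c) ∧ ¬a   (double negation)
≡ ¬b ∧ ¬d ∧ d ∧ ¬a ∨ ¬b ∧ ¬d ∧ ¬c ∧ ¬a ∨ ¬b ∧ c ∧ d ∧ ¬a ∨ ¬b ∧ c ∧ ¬c ∧ ¬a   (distribute ∧ over ∨)
≡ ¬b ∧ ¬d ∧ ¬c ∧ ¬a ∨ ¬b ∧ c ∧ d ∧ ¬a   (simplify)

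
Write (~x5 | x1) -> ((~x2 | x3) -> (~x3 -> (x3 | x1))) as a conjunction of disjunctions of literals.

(~x5 | x1) -> ((~x2 | x3) -> (~x3 -> (x3 | x1)))
≡ ~(~x5 | x1) | ((~x2 | x3) -> (~x3 -> (x3 | x1)))   [eliminate ->]
≡ ~(~x5 | x1) | ~(~x2 | x3) | (~x3 -> (x3 | x1))   [eliminate ->]
≡ ~(~x5 | x1) | ~(~x2 | x3) | ~~x3 | x3 | x1   [eliminate ->]
≡ (~~x5 & ~x1) | ~(~x2 | x3) | ~~x3 | x3 | x1   [De Morgan]
≡ (x5 & ~x1) | ~(~x2 | x3) | ~~x3 | x3 | x1   [double negation]
≡ (x5 & ~x1) | (~~x2 & ~x3) | ~~x3 | x3 | x1   [De Morgan]
≡ (x5 & ~x1) | (x2 & ~x3) | ~~x3 | x3 | x1   [double negation]
≡ (x5 & ~x1) | (x2 & ~x3) | x3 | x3 | x1   [double negation]
≡ (x5 | x2 | x3 | x3 | x1) & (x5 | ~x3 | x3 | x3 | x1) & (~x1 | x2 | x3 | x3 | x1) & (~x1 | ~x3 | x3 | x3 | x1)   [distribute | over &]
≡ x5 | x2 | x3 | x1   [simplify]

x5 | x2 | x3 | x1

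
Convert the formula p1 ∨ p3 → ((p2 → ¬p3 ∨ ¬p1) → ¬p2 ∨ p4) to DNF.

p1 ∨ p3 → ((p2 → ¬p3 ∨ ¬p1) → ¬p2 ∨ p4)
= ¬(p1 ∨ p3) ∨ ((p2 → ¬p3 ∨ ¬p1) → ¬p2 ∨ p4)   (eliminate →)
= ¬(p1 ∨ p3) ∨ ¬(p2 → ¬p3 ∨ ¬p1) ∨ ¬p2 ∨ p4   (eliminate →)
= ¬(p1 ∨ p3) ∨ ¬(¬p2 ∨ ¬p3 ∨ ¬p1) ∨ ¬p2 ∨ p4   (eliminate →)
= ¬p1 ∧ ¬p3 ∨ ¬(¬p2 ∨ ¬p3 ∨ ¬p1) ∨ ¬p2 ∨ p4   (De Morgan)
= ¬p1 ∧ ¬p3 ∨ ¬¬p2 ∧ ¬¬p3 ∧ ¬¬p1 ∨ ¬p2 ∨ p4   (De Morgan)
= ¬p1 ∧ ¬p3 ∨ p2 ∧ ¬¬p3 ∧ ¬¬p1 ∨ ¬p2 ∨ p4   (double negation)
= ¬p1 ∧ ¬p3 ∨ p2 ∧ p3 ∧ ¬¬p1 ∨ ¬p2 ∨ p4   (double negation)
= ¬p1 ∧ ¬p3 ∨ p2 ∧ p3 ∧ p1 ∨ ¬p2 ∨ p4   (double negation)

¬p1 ∧ ¬p3 ∨ p2 ∧ p3 ∧ p1 ∨ ¬p2 ∨ p4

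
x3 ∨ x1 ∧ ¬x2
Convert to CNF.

(x3 ∨ x1) ∧ (x3 ∨ ¬x2)

x3 ∨ x1 ∧ ¬x2
= (x3 ∨ x1) ∧ (x3 ∨ ¬x2)   (distribute ∨ over ∧)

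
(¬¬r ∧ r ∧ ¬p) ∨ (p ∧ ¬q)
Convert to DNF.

(r ∧ ¬p) ∨ (p ∧ ¬q)

(¬¬r ∧ r ∧ ¬p) ∨ (p ∧ ¬q)
= (r ∧ r ∧ ¬p) ∨ (p ∧ ¬q)   (double negation)
= (r ∧ ¬p) ∨ (p ∧ ¬q)   (simplify)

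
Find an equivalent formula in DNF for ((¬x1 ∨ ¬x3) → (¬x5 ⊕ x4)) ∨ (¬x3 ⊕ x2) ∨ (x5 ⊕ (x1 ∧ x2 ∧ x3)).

(x1 ∧ x3) ∨ (¬x5 ∧ ¬x4) ∨ (x5 ∧ x4) ∨ (¬x3 ∧ ¬x2) ∨ (x3 ∧ x2) ∨ (x5 ∧ ¬x1) ∨ (x5 ∧ ¬x2) ∨ (x5 ∧ ¬x3)

((¬x1 ∨ ¬x3) → (¬x5 ⊕ x4)) ∨ (¬x3 ⊕ x2) ∨ (x5 ⊕ (x1 ∧ x2 ∧ x3))
⇔ ¬(¬x1 ∨ ¬x3) ∨ (¬x5 ⊕ x4) ∨ (¬x3 ⊕ x2) ∨ (x5 ⊕ (x1 ∧ x2 ∧ x3))   (eliminate →)
⇔ ¬(¬x1 ∨ ¬x3) ∨ (¬x5 ∧ ¬x4) ∨ (¬¬x5 ∧ x4) ∨ (¬x3 ⊕ x2) ∨ (x5 ⊕ (x1 ∧ x2 ∧ x3))   (expand ⊕)
⇔ ¬(¬x1 ∨ ¬x3) ∨ (¬x5 ∧ ¬x4) ∨ (¬¬x5 ∧ x4) ∨ (¬x3 ∧ ¬x2) ∨ (¬¬x3 ∧ x2) ∨ (x5 ⊕ (x1 ∧ x2 ∧ x3))   (expand ⊕)
⇔ ¬(¬x1 ∨ ¬x3) ∨ (¬x5 ∧ ¬x4) ∨ (¬¬x5 ∧ x4) ∨ (¬x3 ∧ ¬x2) ∨ (¬¬x3 ∧ x2) ∨ (x5 ∧ ¬(x1 ∧ x2 ∧ x3)) ∨ (¬x5 ∧ x1 ∧ x2 ∧ x3)   (expand ⊕)
⇔ (¬¬x1 ∧ ¬¬x3) ∨ (¬x5 ∧ ¬x4) ∨ (¬¬x5 ∧ x4) ∨ (¬x3 ∧ ¬x2) ∨ (¬¬x3 ∧ x2) ∨ (x5 ∧ ¬(x1 ∧ x2 ∧ x3)) ∨ (¬x5 ∧ x1 ∧ x2 ∧ x3)   (De Morgan)
⇔ (x1 ∧ ¬¬x3) ∨ (¬x5 ∧ ¬x4) ∨ (¬¬x5 ∧ x4) ∨ (¬x3 ∧ ¬x2) ∨ (¬¬x3 ∧ x2) ∨ (x5 ∧ ¬(x1 ∧ x2 ∧ x3)) ∨ (¬x5 ∧ x1 ∧ x2 ∧ x3)   (double negation)
⇔ (x1 ∧ x3) ∨ (¬x5 ∧ ¬x4) ∨ (¬¬x5 ∧ x4) ∨ (¬x3 ∧ ¬x2) ∨ (¬¬x3 ∧ x2) ∨ (x5 ∧ ¬(x1 ∧ x2 ∧ x3)) ∨ (¬x5 ∧ x1 ∧ x2 ∧ x3)   (double negation)
⇔ (x1 ∧ x3) ∨ (¬x5 ∧ ¬x4) ∨ (x5 ∧ x4) ∨ (¬x3 ∧ ¬x2) ∨ (¬¬x3 ∧ x2) ∨ (x5 ∧ ¬(x1 ∧ x2 ∧ x3)) ∨ (¬x5 ∧ x1 ∧ x2 ∧ x3)   (double negation)
⇔ (x1 ∧ x3) ∨ (¬x5 ∧ ¬x4) ∨ (x5 ∧ x4) ∨ (¬x3 ∧ ¬x2) ∨ (x3 ∧ x2) ∨ (x5 ∧ ¬(x1 ∧ x2 ∧ x3)) ∨ (¬x5 ∧ x1 ∧ x2 ∧ x3)   (double negation)
⇔ (x1 ∧ x3) ∨ (¬x5 ∧ ¬x4) ∨ (x5 ∧ x4) ∨ (¬x3 ∧ ¬x2) ∨ (x3 ∧ x2) ∨ (x5 ∧ (¬x1 ∨ ¬x2 ∨ ¬x3)) ∨ (¬x5 ∧ x1 ∧ x2 ∧ x3)   (De Morgan)
⇔ (x1 ∧ x3) ∨ (¬x5 ∧ ¬x4) ∨ (x5 ∧ x4) ∨ (¬x3 ∧ ¬x2) ∨ (x3 ∧ x2) ∨ (x5 ∧ ¬x1) ∨ (x5 ∧ ¬x2) ∨ (x5 ∧ ¬x3) ∨ (¬x5 ∧ x1 ∧ x2 ∧ x3)   (distribute ∧ over ∨)
⇔ (x1 ∧ x3) ∨ (¬x5 ∧ ¬x4) ∨ (x5 ∧ x4) ∨ (¬x3 ∧ ¬x2) ∨ (x3 ∧ x2) ∨ (x5 ∧ ¬x1) ∨ (x5 ∧ ¬x2) ∨ (x5 ∧ ¬x3)   (simplify)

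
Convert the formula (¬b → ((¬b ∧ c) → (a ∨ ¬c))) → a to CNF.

(¬b → ((¬b ∧ c) → (a ∨ ¬c))) → a
≡ ¬(¬b → ((¬b ∧ c) → (a ∨ ¬c))) ∨ a   [eliminate →]
≡ ¬(¬¬b ∨ ((¬b ∧ c) → (a ∨ ¬c))) ∨ a   [eliminate →]
≡ ¬(¬¬b ∨ ¬(¬b ∧ c) ∨ a ∨ ¬c) ∨ a   [eliminate →]
≡ (¬¬¬b ∧ ¬¬(¬b ∧ c) ∧ ¬a ∧ ¬¬c) ∨ a   [De Morgan]
≡ (¬b ∧ ¬¬(¬b ∧ c) ∧ ¬a ∧ ¬¬c) ∨ a   [double negation]
≡ (¬b ∧ ¬b ∧ c ∧ ¬a ∧ ¬¬c) ∨ a   [double negation]
≡ (¬b ∧ ¬b ∧ c ∧ ¬a ∧ c) ∨ a   [double negation]
≡ (¬b ∨ a) ∧ (¬b ∨ a) ∧ (c ∨ a) ∧ (¬a ∨ a) ∧ (c ∨ a)   [distribute ∨ over ∧]
≡ (¬b ∨ a) ∧ (c ∨ a)   [simplify]

(¬b ∨ a) ∧ (c ∨ a)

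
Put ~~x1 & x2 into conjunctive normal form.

x1 & x2

~~x1 & x2
≡ x1 & x2   — double negation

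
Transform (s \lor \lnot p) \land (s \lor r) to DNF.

(s \lor \lnot p) \land (s \lor r)
⇔ (s \land s) \lor (s \land r) \lor (\lnot p \land s) \lor (\lnot p \land r)   [distribute \land over \lor]
⇔ s \lor (\lnot p \land r)   [simplify]

s \lor (\lnot p \land r)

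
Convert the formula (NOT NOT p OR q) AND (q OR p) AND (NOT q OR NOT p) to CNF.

(NOT NOT p OR q) AND (q OR p) AND (NOT q OR NOT p)
≡ (p OR q) AND (q OR p) AND (NOT q OR NOT p)   (double negation)
≡ (p OR q) AND (NOT q OR NOT p)   (simplify)

(p OR q) AND (NOT q OR NOT p)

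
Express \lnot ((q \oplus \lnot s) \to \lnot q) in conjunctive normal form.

\lnot ((q \oplus \lnot s) \to \lnot q)
⇔ \lnot (\lnot (q \oplus \lnot s) \lor \lnot q)
⇔ \lnot (\lnot ((q \lor \lnot s) \land \lnot (q \land \lnot s)) \lor \lnot q)
⇔ \lnot \lnot ((q \lor \lnot s) \land \lnot (q \land \lnot s)) \land \lnot \lnot q
⇔ (q \lor \lnot s) \land \lnot (q \land \lnot s) \land \lnot \lnot q
⇔ (q \lor \lnot s) \land (\lnot q \lor \lnot \lnot s) \land \lnot \lnot q
⇔ (q \lor \lnot s) \land (\lnot q \lor s) \land \lnot \lnot q
⇔ (q \lor \lnot s) \land (\lnot q \lor s) \land q
⇔ (\lnot q \lor s) \land q

(\lnot q \lor s) \land q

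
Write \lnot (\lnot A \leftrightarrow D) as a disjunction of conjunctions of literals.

\lnot (\lnot A \leftrightarrow D)
= \lnot ((\lnot A \to D) \land (D \to \lnot A))   [eliminate \leftrightarrow]
= \lnot ((\lnot \lnot A \lor D) \land (D \to \lnot A))   [eliminate \to]
= \lnot ((\lnot \lnot A \lor D) \land (\lnot D \lor \lnot A))   [eliminate \to]
= \lnot (\lnot \lnot A \lor D) \lor \lnot (\lnot D \lor \lnot A)   [De Morgan]
= (\lnot \lnot \lnot A \land \lnot D) \lor \lnot (\lnot D \lor \lnot A)   [De Morgan]
= (\lnot A \land \lnot D) \lor \lnot (\lnot D \lor \lnot A)   [double negation]
= (\lnot A \land \lnot D) \lor (\lnot \lnot D \land \lnot \lnot A)   [De Morgan]
= (\lnot A \land \lnot D) \lor (D \land \lnot \lnot A)   [double negation]
= (\lnot A \land \lnot D) \lor (D \land A)   [double negation]

(\lnot A \land \lnot D) \lor (D \land A)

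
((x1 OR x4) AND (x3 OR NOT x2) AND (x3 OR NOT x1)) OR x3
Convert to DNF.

(x4 AND NOT x2 AND NOT x1) OR x3

((x1 OR x4) AND (x3 OR NOT x2) AND (x3 OR NOT x1)) OR x3
⇔ (x1 AND x3 AND x3) OR (x1 AND x3 AND NOT x1) OR (x1 AND NOT x2 AND x3) OR (x1 AND NOT x2 AND NOT x1) OR (x4 AND x3 AND x3) OR (x4 AND x3 AND NOT x1) OR (x4 AND NOT x2 AND x3) OR (x4 AND NOT x2 AND NOT x1) OR x3   [distribute AND over OR]
⇔ (x4 AND NOT x2 AND NOT x1) OR x3   [simplify]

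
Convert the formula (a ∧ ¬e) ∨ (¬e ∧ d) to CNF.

(a ∧ ¬e) ∨ (¬e ∧ d)
⇔ (a ∨ ¬e) ∧ (a ∨ d) ∧ (¬e ∨ ¬e) ∧ (¬e ∨ d)   (distribute ∨ over ∧)
⇔ (a ∨ d) ∧ ¬e   (simplify)

(a ∨ d) ∧ ¬e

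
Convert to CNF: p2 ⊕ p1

p2 ⊕ p1
≡ (p2 ∨ p1) ∧ ¬(p2 ∧ p1)   [expand ⊕]
≡ (p2 ∨ p1) ∧ (¬p2 ∨ ¬p1)   [De Morgan]

(p2 ∨ p1) ∧ (¬p2 ∨ ¬p1)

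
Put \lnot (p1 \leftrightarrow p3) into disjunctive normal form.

\lnot (p1 \leftrightarrow p3)
⇔ \lnot ((p1 \to p3) \land (p3 \to p1))   [eliminate \leftrightarrow]
⇔ \lnot ((\lnot p1 \lor p3) \land (p3 \to p1))   [eliminate \to]
⇔ \lnot ((\lnot p1 \lor p3) \land (\lnot p3 \lor p1))   [eliminate \to]
⇔ \lnot (\lnot p1 \lor p3) \lor \lnot (\lnot p3 \lor p1)   [De Morgan]
⇔ (\lnot \lnot p1 \land \lnot p3) \lor \lnot (\lnot p3 \lor p1)   [De Morgan]
⇔ (p1 \land \lnot p3) \lor \lnot (\lnot p3 \lor p1)   [double negation]
⇔ (p1 \land \lnot p3) \lor (\lnot \lnot p3 \land \lnot p1)   [De Morgan]
⇔ (p1 \land \lnot p3) \lor (p3 \land \lnot p1)   [double negation]

(p1 \land \lnot p3) \lor (p3 \land \lnot p1)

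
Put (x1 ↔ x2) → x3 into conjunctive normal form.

(x1 ↔ x2) → x3
⇔ ¬(x1 ↔ x2) ∨ x3   — eliminate →
⇔ ¬((x1 → x2) ∧ (x2 → x1)) ∨ x3   — eliminate ↔
⇔ ¬((¬x1 ∨ x2) ∧ (x2 → x1)) ∨ x3   — eliminate →
⇔ ¬((¬x1 ∨ x2) ∧ (¬x2 ∨ x1)) ∨ x3   — eliminate →
⇔ ¬(¬x1 ∨ x2) ∨ ¬(¬x2 ∨ x1) ∨ x3   — De Morgan
⇔ ¬¬x1 ∧ ¬x2 ∨ ¬(¬x2 ∨ x1) ∨ x3   — De Morgan
⇔ x1 ∧ ¬x2 ∨ ¬(¬x2 ∨ x1) ∨ x3   — double negation
⇔ x1 ∧ ¬x2 ∨ ¬¬x2 ∧ ¬x1 ∨ x3   — De Morgan
⇔ x1 ∧ ¬x2 ∨ x2 ∧ ¬x1 ∨ x3   — double negation
⇔ (x1 ∨ x2 ∨ x3) ∧ (x1 ∨ ¬x1 ∨ x3) ∧ (¬x2 ∨ x2 ∨ x3) ∧ (¬x2 ∨ ¬x1 ∨ x3)   — distribute ∨ over ∧
⇔ (x1 ∨ x2 ∨ x3) ∧ (¬x2 ∨ ¬x1 ∨ x3)   — simplify

(x1 ∨ x2 ∨ x3) ∧ (¬x2 ∨ ¬x1 ∨ x3)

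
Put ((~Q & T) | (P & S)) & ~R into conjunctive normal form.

(~Q | P) & (~Q | S) & (T | P) & (T | S) & ~R

((~Q & T) | (P & S)) & ~R
⇔ (~Q | P) & (~Q | S) & (T | P) & (T | S) & ~R   [distribute | over &]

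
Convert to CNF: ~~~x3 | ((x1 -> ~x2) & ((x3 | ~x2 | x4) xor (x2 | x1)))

~~~x3 | ((x1 -> ~x2) & ((x3 | ~x2 | x4) xor (x2 | x1)))
≡ ~~~x3 | ((~x1 | ~x2) & ((x3 | ~x2 | x4) xor (x2 | x1)))   [eliminate ->]
≡ ~~~x3 | ((~x1 | ~x2) & (x3 | ~x2 | x4 | x2 | x1) & ~((x3 | ~x2 | x4) & (x2 | x1)))   [expand xor]
≡ ~x3 | ((~x1 | ~x2) & (x3 | ~x2 | x4 | x2 | x1) & ~((x3 | ~x2 | x4) & (x2 | x1)))   [double negation]
≡ ~x3 | ((~x1 | ~x2) & (x3 | ~x2 | x4 | x2 | x1) & (~(x3 | ~x2 | x4) | ~(x2 | x1)))   [De Morgan]
≡ ~x3 | ((~x1 | ~x2) & (x3 | ~x2 | x4 | x2 | x1) & ((~x3 & ~~x2 & ~x4) | ~(x2 | x1)))   [De Morgan]
≡ ~x3 | ((~x1 | ~x2) & (x3 | ~x2 | x4 | x2 | x1) & ((~x3 & x2 & ~x4) | ~(x2 | x1)))   [double negation]
≡ ~x3 | ((~x1 | ~x2) & (x3 | ~x2 | x4 | x2 | x1) & ((~x3 & x2 & ~x4) | (~x2 & ~x1)))   [De Morgan]
≡ (~x3 | ~x1 | ~x2) & (~x3 | x3 | ~x2 | x4 | x2 | x1) & (~x3 | ~x3 | ~x2) & (~x3 | ~x3 | ~x1) & (~x3 | x2 | ~x2) & (~x3 | x2 | ~x1) & (~x3 | ~x4 | ~x2) & (~x3 | ~x4 | ~x1)   [distribute | over &]
≡ (~x3 | ~x2) & (~x3 | ~x1)   [simplify]

(~x3 | ~x2) & (~x3 | ~x1)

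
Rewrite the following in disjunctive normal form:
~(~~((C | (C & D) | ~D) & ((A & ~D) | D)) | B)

~(~~((C | (C & D) | ~D) & ((A & ~D) | D)) | B)
⇔ ~~~((C | (C & D) | ~D) & ((A & ~D) | D)) & ~B   [De Morgan]
⇔ ~((C | (C & D) | ~D) & ((A & ~D) | D)) & ~B   [double negation]
⇔ (~(C | (C & D) | ~D) | ~((A & ~D) | D)) & ~B   [De Morgan]
⇔ ((~C & ~(C & D) & ~~D) | ~((A & ~D) | D)) & ~B   [De Morgan]
⇔ ((~C & (~C | ~D) & ~~D) | ~((A & ~D) | D)) & ~B   [De Morgan]
⇔ ((~C & (~C | ~D) & D) | ~((A & ~D) | D)) & ~B   [double negation]
⇔ ((~C & (~C | ~D) & D) | (~(A & ~D) & ~D)) & ~B   [De Morgan]
⇔ ((~C & (~C | ~D) & D) | ((~A | ~~D) & ~D)) & ~B   [De Morgan]
⇔ ((~C & (~C | ~D) & D) | ((~A | D) & ~D)) & ~B   [double negation]
⇔ (~C & ~C & D & ~B) | (~C & ~D & D & ~B) | (~A & ~D & ~B) | (D & ~D & ~B)   [distribute & over |]
⇔ (~C & D & ~B) | (~A & ~D & ~B)   [simplify]

(~C & D & ~B) | (~A & ~D & ~B)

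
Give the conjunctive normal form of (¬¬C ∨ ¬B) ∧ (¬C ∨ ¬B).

(¬¬C ∨ ¬B) ∧ (¬C ∨ ¬B)
≡ (C ∨ ¬B) ∧ (¬C ∨ ¬B)   — double negation

(C ∨ ¬B) ∧ (¬C ∨ ¬B)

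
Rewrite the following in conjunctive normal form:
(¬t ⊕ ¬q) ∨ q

(¬t ⊕ ¬q) ∨ q
⇔ ((¬t ∨ ¬q) ∧ ¬(¬t ∧ ¬q)) ∨ q   [expand ⊕]
⇔ ((¬t ∨ ¬q) ∧ (¬¬t ∨ ¬¬q)) ∨ q   [De Morgan]
⇔ ((¬t ∨ ¬q) ∧ (t ∨ ¬¬q)) ∨ q   [double negation]
⇔ ((¬t ∨ ¬q) ∧ (t ∨ q)) ∨ q   [double negation]
⇔ (¬t ∨ ¬q ∨ q) ∧ (t ∨ q ∨ q)   [distribute ∨ over ∧]
⇔ t ∨ q   [simplify]

t ∨ q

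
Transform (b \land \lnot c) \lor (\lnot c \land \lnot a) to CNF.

(b \land \lnot c) \lor (\lnot c \land \lnot a)
≡ (b \lor \lnot c) \land (b \lor \lnot a) \land (\lnot c \lor \lnot c) \land (\lnot c \lor \lnot a)   [distribute \lor over \land]
≡ (b \lor \lnot a) \land \lnot c   [simplify]

(b \lor \lnot a) \land \lnot c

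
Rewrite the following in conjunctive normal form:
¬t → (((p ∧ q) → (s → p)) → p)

t ∨ p

¬t → (((p ∧ q) → (s → p)) → p)
≡ ¬¬t ∨ (((p ∧ q) → (s → p)) → p)   (eliminate →)
≡ ¬¬t ∨ ¬((p ∧ q) → (s → p)) ∨ p   (eliminate →)
≡ ¬¬t ∨ ¬(¬(p ∧ q) ∨ (s → p)) ∨ p   (eliminate →)
≡ ¬¬t ∨ ¬(¬(p ∧ q) ∨ ¬s ∨ p) ∨ p   (eliminate →)
≡ t ∨ ¬(¬(p ∧ q) ∨ ¬s ∨ p) ∨ p   (double negation)
≡ t ∨ (¬¬(p ∧ q) ∧ ¬¬s ∧ ¬p) ∨ p   (De Morgan)
≡ t ∨ (p ∧ q ∧ ¬¬s ∧ ¬p) ∨ p   (double negation)
≡ t ∨ (p ∧ q ∧ s ∧ ¬p) ∨ p   (double negation)
≡ (t ∨ p ∨ p) ∧ (t ∨ q ∨ p) ∧ (t ∨ s ∨ p) ∧ (t ∨ ¬p ∨ p)   (distribute ∨ over ∧)
≡ t ∨ p   (simplify)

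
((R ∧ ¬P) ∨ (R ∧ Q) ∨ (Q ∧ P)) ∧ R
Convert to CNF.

((R ∧ ¬P) ∨ (R ∧ Q) ∨ (Q ∧ P)) ∧ R
⇔ (R ∨ R ∨ Q) ∧ (R ∨ R ∨ P) ∧ (R ∨ Q ∨ Q) ∧ (R ∨ Q ∨ P) ∧ (¬P ∨ R ∨ Q) ∧ (¬P ∨ R ∨ P) ∧ (¬P ∨ Q ∨ Q) ∧ (¬P ∨ Q ∨ P) ∧ R   [distribute ∨ over ∧]
⇔ (¬P ∨ Q) ∧ R   [simplify]

(¬P ∨ Q) ∧ R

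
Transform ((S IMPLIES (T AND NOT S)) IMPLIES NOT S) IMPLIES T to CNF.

(NOT S OR T) AND (S OR T)

((S IMPLIES (T AND NOT S)) IMPLIES NOT S) IMPLIES T
≡ NOT ((S IMPLIES (T AND NOT S)) IMPLIES NOT S) OR T   (eliminate IMPLIES)
≡ NOT (NOT (S IMPLIES (T AND NOT S)) OR NOT S) OR T   (eliminate IMPLIES)
≡ NOT (NOT (NOT S OR (T AND NOT S)) OR NOT S) OR T   (eliminate IMPLIES)
≡ (NOT NOT (NOT S OR (T AND NOT S)) AND NOT NOT S) OR T   (De Morgan)
≡ ((NOT S OR (T AND NOT S)) AND NOT NOT S) OR T   (double negation)
≡ ((NOT S OR (T AND NOT S)) AND S) OR T   (double negation)
≡ (NOT S OR T OR T) AND (NOT S OR NOT S OR T) AND (S OR T)   (distribute OR over AND)
≡ (NOT S OR T) AND (S OR T)   (simplify)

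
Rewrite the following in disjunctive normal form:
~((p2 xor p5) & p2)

(p5 & p2) | ~p2

~((p2 xor p5) & p2)
= ~(((p2 & ~p5) | (~p2 & p5)) & p2)   [expand xor]
= ~((p2 & ~p5) | (~p2 & p5)) | ~p2   [De Morgan]
= (~(p2 & ~p5) & ~(~p2 & p5)) | ~p2   [De Morgan]
= ((~p2 | ~~p5) & ~(~p2 & p5)) | ~p2   [De Morgan]
= ((~p2 | p5) & ~(~p2 & p5)) | ~p2   [double negation]
= ((~p2 | p5) & (~~p2 | ~p5)) | ~p2   [De Morgan]
= ((~p2 | p5) & (p2 | ~p5)) | ~p2   [double negation]
= (~p2 & p2) | (~p2 & ~p5) | (p5 & p2) | (p5 & ~p5) | ~p2   [distribute & over |]
= (p5 & p2) | ~p2   [simplify]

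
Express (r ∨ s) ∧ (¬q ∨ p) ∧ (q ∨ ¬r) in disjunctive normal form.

(r ∨ s) ∧ (¬q ∨ p) ∧ (q ∨ ¬r)
≡ (r ∧ ¬q ∧ q) ∨ (r ∧ ¬q ∧ ¬r) ∨ (r ∧ p ∧ q) ∨ (r ∧ p ∧ ¬r) ∨ (s ∧ ¬q ∧ q) ∨ (s ∧ ¬q ∧ ¬r) ∨ (s ∧ p ∧ q) ∨ (s ∧ p ∧ ¬r)   (distribute ∧ over ∨)
≡ (r ∧ p ∧ q) ∨ (s ∧ ¬q ∧ ¬r) ∨ (s ∧ p ∧ q) ∨ (s ∧ p ∧ ¬r)   (simplify)

(r ∧ p ∧ q) ∨ (s ∧ ¬q ∧ ¬r) ∨ (s ∧ p ∧ q) ∨ (s ∧ p ∧ ¬r)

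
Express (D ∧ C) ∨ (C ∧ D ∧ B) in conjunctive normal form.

D ∧ C

(D ∧ C) ∨ (C ∧ D ∧ B)
⇔ (D ∨ C) ∧ (D ∨ D) ∧ (D ∨ B) ∧ (C ∨ C) ∧ (C ∨ D) ∧ (C ∨ B)   [distribute ∨ over ∧]
⇔ D ∧ C   [simplify]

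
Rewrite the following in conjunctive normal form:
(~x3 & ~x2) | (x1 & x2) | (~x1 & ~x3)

(~x3 & ~x2) | (x1 & x2) | (~x1 & ~x3)
≡ (~x3 | x1 | ~x1) & (~x3 | x1 | ~x3) & (~x3 | x2 | ~x1) & (~x3 | x2 | ~x3) & (~x2 | x1 | ~x1) & (~x2 | x1 | ~x3) & (~x2 | x2 | ~x1) & (~x2 | x2 | ~x3)
≡ (~x3 | x1) & (~x3 | x2)

(~x3 | x1) & (~x3 | x2)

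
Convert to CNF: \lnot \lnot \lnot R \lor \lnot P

\lnot \lnot \lnot R \lor \lnot P
⇔ \lnot R \lor \lnot P   [double negation]

\lnot R \lor \lnot P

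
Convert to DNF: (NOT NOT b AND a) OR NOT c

(b AND a) OR NOT c

(NOT NOT b AND a) OR NOT c
= (b AND a) OR NOT c   [double negation]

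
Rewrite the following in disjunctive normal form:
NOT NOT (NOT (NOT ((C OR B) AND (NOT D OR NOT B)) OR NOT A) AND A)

(C AND NOT D AND A) OR (C AND NOT B AND A) OR (B AND NOT D AND A)

NOT NOT (NOT (NOT ((C OR B) AND (NOT D OR NOT B)) OR NOT A) AND A)
≡ NOT (NOT ((C OR B) AND (NOT D OR NOT B)) OR NOT A) AND A   [double negation]
≡ NOT NOT ((C OR B) AND (NOT D OR NOT B)) AND NOT NOT A AND A   [De Morgan]
≡ (C OR B) AND (NOT D OR NOT B) AND NOT NOT A AND A   [double negation]
≡ (C OR B) AND (NOT D OR NOT B) AND A AND A   [double negation]
≡ (C AND NOT D AND A AND A) OR (C AND NOT B AND A AND A) OR (B AND NOT D AND A AND A) OR (B AND NOT B AND A AND A)   [distribute AND over OR]
≡ (C AND NOT D AND A) OR (C AND NOT B AND A) OR (B AND NOT D AND A)   [simplify]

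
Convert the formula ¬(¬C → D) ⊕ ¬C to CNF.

¬C ∧ (C ∨ D)

¬(¬C → D) ⊕ ¬C
≡ (¬(¬C → D) ∨ ¬C) ∧ ¬(¬(¬C → D) ∧ ¬C)
≡ (¬(¬¬C ∨ D) ∨ ¬C) ∧ ¬(¬(¬C → D) ∧ ¬C)
≡ (¬(¬¬C ∨ D) ∨ ¬C) ∧ ¬(¬(¬¬C ∨ D) ∧ ¬C)
≡ ((¬¬¬C ∧ ¬D) ∨ ¬C) ∧ ¬(¬(¬¬C ∨ D) ∧ ¬C)
≡ ((¬C ∧ ¬D) ∨ ¬C) ∧ ¬(¬(¬¬C ∨ D) ∧ ¬C)
≡ ((¬C ∧ ¬D) ∨ ¬C) ∧ (¬¬(¬¬C ∨ D) ∨ ¬¬C)
≡ ((¬C ∧ ¬D) ∨ ¬C) ∧ (¬¬C ∨ D ∨ ¬¬C)
≡ ((¬C ∧ ¬D) ∨ ¬C) ∧ (C ∨ D ∨ ¬¬C)
≡ ((¬C ∧ ¬D) ∨ ¬C) ∧ (C ∨ D ∨ C)
≡ (¬C ∨ ¬C) ∧ (¬D ∨ ¬C) ∧ (C ∨ D ∨ C)
≡ ¬C ∧ (C ∨ D)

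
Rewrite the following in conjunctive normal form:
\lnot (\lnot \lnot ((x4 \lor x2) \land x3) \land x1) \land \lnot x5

\lnot (\lnot \lnot ((x4 \lor x2) \land x3) \land x1) \land \lnot x5
≡ (\lnot \lnot \lnot ((x4 \lor x2) \land x3) \lor \lnot x1) \land \lnot x5   [De Morgan]
≡ (\lnot ((x4 \lor x2) \land x3) \lor \lnot x1) \land \lnot x5   [double negation]
≡ (\lnot (x4 \lor x2) \lor \lnot x3 \lor \lnot x1) \land \lnot x5   [De Morgan]
≡ ((\lnot x4 \land \lnot x2) \lor \lnot x3 \lor \lnot x1) \land \lnot x5   [De Morgan]
≡ (\lnot x4 \lor \lnot x3 \lor \lnot x1) \land (\lnot x2 \lor \lnot x3 \lor \lnot x1) \land \lnot x5   [distribute \lor over \land]

(\lnot x4 \lor \lnot x3 \lor \lnot x1) \land (\lnot x2 \lor \lnot x3 \lor \lnot x1) \land \lnot x5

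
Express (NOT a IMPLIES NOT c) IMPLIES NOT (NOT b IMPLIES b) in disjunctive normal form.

(NOT a IMPLIES NOT c) IMPLIES NOT (NOT b IMPLIES b)
≡ NOT (NOT a IMPLIES NOT c) OR NOT (NOT b IMPLIES b)   [eliminate IMPLIES]
≡ NOT (NOT NOT a OR NOT c) OR NOT (NOT b IMPLIES b)   [eliminate IMPLIES]
≡ NOT (NOT NOT a OR NOT c) OR NOT (NOT NOT b OR b)   [eliminate IMPLIES]
≡ (NOT NOT NOT a AND NOT NOT c) OR NOT (NOT NOT b OR b)   [De Morgan]
≡ (NOT a AND NOT NOT c) OR NOT (NOT NOT b OR b)   [double negation]
≡ (NOT a AND c) OR NOT (NOT NOT b OR b)   [double negation]
≡ (NOT a AND c) OR (NOT NOT NOT b AND NOT b)   [De Morgan]
≡ (NOT a AND c) OR (NOT b AND NOT b)   [double negation]
≡ (NOT a AND c) OR NOT b   [simplify]

(NOT a AND c) OR NOT b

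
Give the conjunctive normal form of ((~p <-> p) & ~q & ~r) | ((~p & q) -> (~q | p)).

((~p <-> p) & ~q & ~r) | ((~p & q) -> (~q | p))
≡ ((~p -> p) & (p -> ~p) & ~q & ~r) | ((~p & q) -> (~q | p))   [eliminate <->]
≡ ((~~p | p) & (p -> ~p) & ~q & ~r) | ((~p & q) -> (~q | p))   [eliminate ->]
≡ ((~~p | p) & (~p | ~p) & ~q & ~r) | ((~p & q) -> (~q | p))   [eliminate ->]
≡ ((~~p | p) & (~p | ~p) & ~q & ~r) | ~(~p & q) | ~q | p   [eliminate ->]
≡ ((p | p) & (~p | ~p) & ~q & ~r) | ~(~p & q) | ~q | p   [double negation]
≡ ((p | p) & (~p | ~p) & ~q & ~r) | ~~p | ~q | ~q | p   [De Morgan]
≡ ((p | p) & (~p | ~p) & ~q & ~r) | p | ~q | ~q | p   [double negation]
≡ (p | p | p | ~q | ~q | p) & (~p | ~p | p | ~q | ~q | p) & (~q | p | ~q | ~q | p) & (~r | p | ~q | ~q | p)   [distribute | over &]
≡ p | ~q   [simplify]

p | ~q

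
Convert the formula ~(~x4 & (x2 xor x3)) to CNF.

~(~x4 & (x2 xor x3))
≡ ~(~x4 & (x2 | x3) & ~(x2 & x3))   (expand xor)
≡ ~~x4 | ~(x2 | x3) | ~~(x2 & x3)   (De Morgan)
≡ x4 | ~(x2 | x3) | ~~(x2 & x3)   (double negation)
≡ x4 | (~x2 & ~x3) | ~~(x2 & x3)   (De Morgan)
≡ x4 | (~x2 & ~x3) | (x2 & x3)   (double negation)
≡ (x4 | ~x2 | x2) & (x4 | ~x2 | x3) & (x4 | ~x3 | x2) & (x4 | ~x3 | x3)   (distribute | over &)
≡ (x4 | ~x2 | x3) & (x4 | ~x3 | x2)   (simplify)

(x4 | ~x2 | x3) & (x4 | ~x3 | x2)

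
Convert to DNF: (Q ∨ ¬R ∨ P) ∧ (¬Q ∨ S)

(Q ∨ ¬R ∨ P) ∧ (¬Q ∨ S)
⇔ (Q ∧ ¬Q) ∨ (Q ∧ S) ∨ (¬R ∧ ¬Q) ∨ (¬R ∧ S) ∨ (P ∧ ¬Q) ∨ (P ∧ S)   [distribute ∧ over ∨]
⇔ (Q ∧ S) ∨ (¬R ∧ ¬Q) ∨ (¬R ∧ S) ∨ (P ∧ ¬Q) ∨ (P ∧ S)   [simplify]

(Q ∧ S) ∨ (¬R ∧ ¬Q) ∨ (¬R ∧ S) ∨ (P ∧ ¬Q) ∨ (P ∧ S)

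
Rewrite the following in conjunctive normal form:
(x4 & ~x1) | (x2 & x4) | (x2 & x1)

(x4 & ~x1) | (x2 & x4) | (x2 & x1)
= (x4 | x2 | x2) & (x4 | x2 | x1) & (x4 | x4 | x2) & (x4 | x4 | x1) & (~x1 | x2 | x2) & (~x1 | x2 | x1) & (~x1 | x4 | x2) & (~x1 | x4 | x1)   — distribute | over &
= (x4 | x2) & (x4 | x1) & (~x1 | x2)   — simplify

(x4 | x2) & (x4 | x1) & (~x1 | x2)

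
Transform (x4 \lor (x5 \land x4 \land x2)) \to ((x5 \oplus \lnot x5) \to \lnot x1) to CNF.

(\lnot x4 \lor \lnot x5 \lor \lnot x1) \land (\lnot x4 \lor x5 \lor \lnot x1)

(x4 \lor (x5 \land x4 \land x2)) \to ((x5 \oplus \lnot x5) \to \lnot x1)
≡ \lnot (x4 \lor (x5 \land x4 \land x2)) \lor ((x5 \oplus \lnot x5) \to \lnot x1)   [eliminate \to]
≡ \lnot (x4 \lor (x5 \land x4 \land x2)) \lor \lnot (x5 \oplus \lnot x5) \lor \lnot x1   [eliminate \to]
≡ \lnot (x4 \lor (x5 \land x4 \land x2)) \lor \lnot ((x5 \lor \lnot x5) \land \lnot (x5 \land \lnot x5)) \lor \lnot x1   [expand \oplus]
≡ (\lnot x4 \land \lnot (x5 \land x4 \land x2)) \lor \lnot ((x5 \lor \lnot x5) \land \lnot (x5 \land \lnot x5)) \lor \lnot x1   [De Morgan]
≡ (\lnot x4 \land (\lnot x5 \lor \lnot x4 \lor \lnot x2)) \lor \lnot ((x5 \lor \lnot x5) \land \lnot (x5 \land \lnot x5)) \lor \lnot x1   [De Morgan]
≡ (\lnot x4 \land (\lnot x5 \lor \lnot x4 \lor \lnot x2)) \lor \lnot (x5 \lor \lnot x5) \lor \lnot \lnot (x5 \land \lnot x5) \lor \lnot x1   [De Morgan]
≡ (\lnot x4 \land (\lnot x5 \lor \lnot x4 \lor \lnot x2)) \lor (\lnot x5 \land \lnot \lnot x5) \lor \lnot \lnot (x5 \land \lnot x5) \lor \lnot x1   [De Morgan]
≡ (\lnot x4 \land (\lnot x5 \lor \lnot x4 \lor \lnot x2)) \lor (\lnot x5 \land x5) \lor \lnot \lnot (x5 \land \lnot x5) \lor \lnot x1   [double negation]
≡ (\lnot x4 \land (\lnot x5 \lor \lnot x4 \lor \lnot x2)) \lor (\lnot x5 \land x5) \lor (x5 \land \lnot x5) \lor \lnot x1   [double negation]
≡ (\lnot x4 \lor \lnot x5 \lor x5 \lor \lnot x1) \land (\lnot x4 \lor \lnot x5 \lor \lnot x5 \lor \lnot x1) \land (\lnot x4 \lor x5 \lor x5 \lor \lnot x1) \land (\lnot x4 \lor x5 \lor \lnot x5 \lor \lnot x1) \land (\lnot x5 \lor \lnot x4 \lor \lnot x2 \lor \lnot x5 \lor x5 \lor \lnot x1) \land (\lnot x5 \lor \lnot x4 \lor \lnot x2 \lor \lnot x5 \lor \lnot x5 \lor \lnot x1) \land (\lnot x5 \lor \lnot x4 \lor \lnot x2 \lor x5 \lor x5 \lor \lnot x1) \land (\lnot x5 \lor \lnot x4 \lor \lnot x2 \lor x5 \lor \lnot x5 \lor \lnot x1)   [distribute \lor over \land]
≡ (\lnot x4 \lor \lnot x5 \lor \lnot x1) \land (\lnot x4 \lor x5 \lor \lnot x1)   [simplify]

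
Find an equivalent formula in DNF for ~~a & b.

a & b

~~a & b
= a & b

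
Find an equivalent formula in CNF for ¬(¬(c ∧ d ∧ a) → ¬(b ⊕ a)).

(¬c ∨ ¬d ∨ ¬a) ∧ (b ∨ a) ∧ (¬b ∨ ¬a)

¬(¬(c ∧ d ∧ a) → ¬(b ⊕ a))
≡ ¬(¬¬(c ∧ d ∧ a) ∨ ¬(b ⊕ a))   [eliminate →]
≡ ¬(¬¬(c ∧ d ∧ a) ∨ ¬((b ∨ a) ∧ ¬(b ∧ a)))   [expand ⊕]
≡ ¬¬¬(c ∧ d ∧ a) ∧ ¬¬((b ∨ a) ∧ ¬(b ∧ a))   [De Morgan]
≡ ¬(c ∧ d ∧ a) ∧ ¬¬((b ∨ a) ∧ ¬(b ∧ a))   [double negation]
≡ (¬c ∨ ¬d ∨ ¬a) ∧ ¬¬((b ∨ a) ∧ ¬(b ∧ a))   [De Morgan]
≡ (¬c ∨ ¬d ∨ ¬a) ∧ (b ∨ a) ∧ ¬(b ∧ a)   [double negation]
≡ (¬c ∨ ¬d ∨ ¬a) ∧ (b ∨ a) ∧ (¬b ∨ ¬a)   [De Morgan]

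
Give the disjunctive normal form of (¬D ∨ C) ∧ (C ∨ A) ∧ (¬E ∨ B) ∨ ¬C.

(¬D ∨ C) ∧ (C ∨ A) ∧ (¬E ∨ B) ∨ ¬C
≡ ¬D ∧ C ∧ ¬E ∨ ¬D ∧ C ∧ B ∨ ¬D ∧ A ∧ ¬E ∨ ¬D ∧ A ∧ B ∨ C ∧ C ∧ ¬E ∨ C ∧ C ∧ B ∨ C ∧ A ∧ ¬E ∨ C ∧ A ∧ B ∨ ¬C   [distribute ∧ over ∨]
≡ ¬D ∧ A ∧ ¬E ∨ ¬D ∧ A ∧ B ∨ C ∧ ¬E ∨ C ∧ B ∨ ¬C   [simplify]

¬D ∧ A ∧ ¬E ∨ ¬D ∧ A ∧ B ∨ C ∧ ¬E ∨ C ∧ B ∨ ¬C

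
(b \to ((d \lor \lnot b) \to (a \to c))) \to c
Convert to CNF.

(b \to ((d \lor \lnot b) \to (a \to c))) \to c
≡ \lnot (b \to ((d \lor \lnot b) \to (a \to c))) \lor c   (eliminate \to)
≡ \lnot (\lnot b \lor ((d \lor \lnot b) \to (a \to c))) \lor c   (eliminate \to)
≡ \lnot (\lnot b \lor \lnot (d \lor \lnot b) \lor (a \to c)) \lor c   (eliminate \to)
≡ \lnot (\lnot b \lor \lnot (d \lor \lnot b) \lor \lnot a \lor c) \lor c   (eliminate \to)
≡ (\lnot \lnot b \land \lnot \lnot (d \lor \lnot b) \land \lnot \lnot a \land \lnot c) \lor c   (De Morgan)
≡ (b \land \lnot \lnot (d \lor \lnot b) \land \lnot \lnot a \land \lnot c) \lor c   (double negation)
≡ (b \land (d \lor \lnot b) \land \lnot \lnot a \land \lnot c) \lor c   (double negation)
≡ (b \land (d \lor \lnot b) \land a \land \lnot c) \lor c   (double negation)
≡ (b \lor c) \land (d \lor \lnot b \lor c) \land (a \lor c) \land (\lnot c \lor c)   (distribute \lor over \land)
≡ (b \lor c) \land (d \lor \lnot b \lor c) \land (a \lor c)   (simplify)

(b \lor c) \land (d \lor \lnot b \lor c) \land (a \lor c)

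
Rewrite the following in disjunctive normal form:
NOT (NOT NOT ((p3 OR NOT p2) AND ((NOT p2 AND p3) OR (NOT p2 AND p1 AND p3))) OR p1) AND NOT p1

NOT (NOT NOT ((p3 OR NOT p2) AND ((NOT p2 AND p3) OR (NOT p2 AND p1 AND p3))) OR p1) AND NOT p1
≡ NOT NOT NOT ((p3 OR NOT p2) AND ((NOT p2 AND p3) OR (NOT p2 AND p1 AND p3))) AND NOT p1 AND NOT p1   (De Morgan)
≡ NOT ((p3 OR NOT p2) AND ((NOT p2 AND p3) OR (NOT p2 AND p1 AND p3))) AND NOT p1 AND NOT p1   (double negation)
≡ (NOT (p3 OR NOT p2) OR NOT ((NOT p2 AND p3) OR (NOT p2 AND p1 AND p3))) AND NOT p1 AND NOT p1   (De Morgan)
≡ ((NOT p3 AND NOT NOT p2) OR NOT ((NOT p2 AND p3) OR (NOT p2 AND p1 AND p3))) AND NOT p1 AND NOT p1   (De Morgan)
≡ ((NOT p3 AND p2) OR NOT ((NOT p2 AND p3) OR (NOT p2 AND p1 AND p3))) AND NOT p1 AND NOT p1   (double negation)
≡ ((NOT p3 AND p2) OR (NOT (NOT p2 AND p3) AND NOT (NOT p2 AND p1 AND p3))) AND NOT p1 AND NOT p1   (De Morgan)
≡ ((NOT p3 AND p2) OR ((NOT NOT p2 OR NOT p3) AND NOT (NOT p2 AND p1 AND p3))) AND NOT p1 AND NOT p1   (De Morgan)
≡ ((NOT p3 AND p2) OR ((p2 OR NOT p3) AND NOT (NOT p2 AND p1 AND p3))) AND NOT p1 AND NOT p1   (double negation)
≡ ((NOT p3 AND p2) OR ((p2 OR NOT p3) AND (NOT NOT p2 OR NOT p1 OR NOT p3))) AND NOT p1 AND NOT p1   (De Morgan)
≡ ((NOT p3 AND p2) OR ((p2 OR NOT p3) AND (p2 OR NOT p1 OR NOT p3))) AND NOT p1 AND NOT p1   (double negation)
≡ (NOT p3 AND p2 AND NOT p1 AND NOT p1) OR (p2 AND p2 AND NOT p1 AND NOT p1) OR (p2 AND NOT p1 AND NOT p1 AND NOT p1) OR (p2 AND NOT p3 AND NOT p1 AND NOT p1) OR (NOT p3 AND p2 AND NOT p1 AND NOT p1) OR (NOT p3 AND NOT p1 AND NOT p1 AND NOT p1) OR (NOT p3 AND NOT p3 AND NOT p1 AND NOT p1)   (distribute AND over OR)
≡ (p2 AND NOT p1) OR (NOT p3 AND NOT p1)   (simplify)

(p2 AND NOT p1) OR (NOT p3 AND NOT p1)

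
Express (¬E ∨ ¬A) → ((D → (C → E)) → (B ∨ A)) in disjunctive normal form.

(D ∧ C ∧ ¬E) ∨ B ∨ A

(¬E ∨ ¬A) → ((D → (C → E)) → (B ∨ A))
⇔ ¬(¬E ∨ ¬A) ∨ ((D → (C → E)) → (B ∨ A))   — eliminate →
⇔ ¬(¬E ∨ ¬A) ∨ ¬(D → (C → E)) ∨ B ∨ A   — eliminate →
⇔ ¬(¬E ∨ ¬A) ∨ ¬(¬D ∨ (C → E)) ∨ B ∨ A   — eliminate →
⇔ ¬(¬E ∨ ¬A) ∨ ¬(¬D ∨ ¬C ∨ E) ∨ B ∨ A   — eliminate →
⇔ (¬¬E ∧ ¬¬A) ∨ ¬(¬D ∨ ¬C ∨ E) ∨ B ∨ A   — De Morgan
⇔ (E ∧ ¬¬A) ∨ ¬(¬D ∨ ¬C ∨ E) ∨ B ∨ A   — double negation
⇔ (E ∧ A) ∨ ¬(¬D ∨ ¬C ∨ E) ∨ B ∨ A   — double negation
⇔ (E ∧ A) ∨ (¬¬D ∧ ¬¬C ∧ ¬E) ∨ B ∨ A   — De Morgan
⇔ (E ∧ A) ∨ (D ∧ ¬¬C ∧ ¬E) ∨ B ∨ A   — double negation
⇔ (E ∧ A) ∨ (D ∧ C ∧ ¬E) ∨ B ∨ A   — double negation
⇔ (D ∧ C ∧ ¬E) ∨ B ∨ A   — simplify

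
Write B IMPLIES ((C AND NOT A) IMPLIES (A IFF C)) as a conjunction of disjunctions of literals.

B IMPLIES ((C AND NOT A) IMPLIES (A IFF C))
≡ NOT B OR ((C AND NOT A) IMPLIES (A IFF C))
≡ NOT B OR NOT (C AND NOT A) OR (A IFF C)
≡ NOT B OR NOT (C AND NOT A) OR ((A IMPLIES C) AND (C IMPLIES A))
≡ NOT B OR NOT (C AND NOT A) OR ((NOT A OR C) AND (C IMPLIES A))
≡ NOT B OR NOT (C AND NOT A) OR ((NOT A OR C) AND (NOT C OR A))
≡ NOT B OR NOT C OR NOT NOT A OR ((NOT A OR C) AND (NOT C OR A))
≡ NOT B OR NOT C OR A OR ((NOT A OR C) AND (NOT C OR A))
≡ (NOT B OR NOT C OR A OR NOT A OR C) AND (NOT B OR NOT C OR A OR NOT C OR A)
≡ NOT B OR NOT C OR A

NOT B OR NOT C OR A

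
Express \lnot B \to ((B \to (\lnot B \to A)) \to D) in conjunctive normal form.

B \lor D

\lnot B \to ((B \to (\lnot B \to A)) \to D)
= \lnot \lnot B \lor ((B \to (\lnot B \to A)) \to D)   [eliminate \to]
= \lnot \lnot B \lor \lnot (B \to (\lnot B \to A)) \lor D   [eliminate \to]
= \lnot \lnot B \lor \lnot (\lnot B \lor (\lnot B \to A)) \lor D   [eliminate \to]
= \lnot \lnot B \lor \lnot (\lnot B \lor \lnot \lnot B \lor A) \lor D   [eliminate \to]
= B \lor \lnot (\lnot B \lor \lnot \lnot B \lor A) \lor D   [double negation]
= B \lor (\lnot \lnot B \land \lnot \lnot \lnot B \land \lnot A) \lor D   [De Morgan]
= B \lor (B \land \lnot \lnot \lnot B \land \lnot A) \lor D   [double negation]
= B \lor (B \land \lnot B \land \lnot A) \lor D   [double negation]
= (B \lor B \lor D) \land (B \lor \lnot B \lor D) \land (B \lor \lnot A \lor D)   [distribute \lor over \land]
= B \lor D   [simplify]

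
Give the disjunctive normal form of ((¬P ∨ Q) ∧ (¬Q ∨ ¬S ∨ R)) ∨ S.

(¬P ∧ ¬Q) ∨ (¬P ∧ ¬S) ∨ (¬P ∧ R) ∨ (Q ∧ ¬S) ∨ (Q ∧ R) ∨ S

((¬P ∨ Q) ∧ (¬Q ∨ ¬S ∨ R)) ∨ S
≡ (¬P ∧ ¬Q) ∨ (¬P ∧ ¬S) ∨ (¬P ∧ R) ∨ (Q ∧ ¬Q) ∨ (Q ∧ ¬S) ∨ (Q ∧ R) ∨ S   [distribute ∧ over ∨]
≡ (¬P ∧ ¬Q) ∨ (¬P ∧ ¬S) ∨ (¬P ∧ R) ∨ (Q ∧ ¬S) ∨ (Q ∧ R) ∨ S   [simplify]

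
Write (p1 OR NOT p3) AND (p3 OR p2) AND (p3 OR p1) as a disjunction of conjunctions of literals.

(p1 AND p3) OR (p1 AND p2)

(p1 OR NOT p3) AND (p3 OR p2) AND (p3 OR p1)
⇔ (p1 AND p3 AND p3) OR (p1 AND p3 AND p1) OR (p1 AND p2 AND p3) OR (p1 AND p2 AND p1) OR (NOT p3 AND p3 AND p3) OR (NOT p3 AND p3 AND p1) OR (NOT p3 AND p2 AND p3) OR (NOT p3 AND p2 AND p1)   [distribute AND over OR]
⇔ (p1 AND p3) OR (p1 AND p2)   [simplify]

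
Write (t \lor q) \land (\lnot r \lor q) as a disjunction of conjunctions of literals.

(t \lor q) \land (\lnot r \lor q)
≡ (t \land \lnot r) \lor (t \land q) \lor (q \land \lnot r) \lor (q \land q)   [distribute \land over \lor]
≡ (t \land \lnot r) \lor q   [simplify]

(t \land \lnot r) \lor q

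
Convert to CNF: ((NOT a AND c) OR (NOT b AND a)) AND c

(NOT a OR NOT b) AND c

((NOT a AND c) OR (NOT b AND a)) AND c
≡ (NOT a OR NOT b) AND (NOT a OR a) AND (c OR NOT b) AND (c OR a) AND c   [distribute OR over AND]
≡ (NOT a OR NOT b) AND c   [simplify]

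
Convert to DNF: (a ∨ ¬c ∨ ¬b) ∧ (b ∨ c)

(a ∨ ¬c ∨ ¬b) ∧ (b ∨ c)
= (a ∧ b) ∨ (a ∧ c) ∨ (¬c ∧ b) ∨ (¬c ∧ c) ∨ (¬b ∧ b) ∨ (¬b ∧ c)   — distribute ∧ over ∨
= (a ∧ b) ∨ (a ∧ c) ∨ (¬c ∧ b) ∨ (¬b ∧ c)   — simplify

(a ∧ b) ∨ (a ∧ c) ∨ (¬c ∧ b) ∨ (¬b ∧ c)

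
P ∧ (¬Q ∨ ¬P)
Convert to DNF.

P ∧ (¬Q ∨ ¬P)
≡ (P ∧ ¬Q) ∨ (P ∧ ¬P)   (distribute ∧ over ∨)
≡ P ∧ ¬Q   (simplify)

P ∧ ¬Q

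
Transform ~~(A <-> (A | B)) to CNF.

~~(A <-> (A | B))
= ~~((A -> (A | B)) & ((A | B) -> A))   [eliminate <->]
= ~~((~A | A | B) & ((A | B) -> A))   [eliminate ->]
= ~~((~A | A | B) & (~(A | B) | A))   [eliminate ->]
= (~A | A | B) & (~(A | B) | A)   [double negation]
= (~A | A | B) & ((~A & ~B) | A)   [De Morgan]
= (~A | A | B) & (~A | A) & (~B | A)   [distribute | over &]
= ~B | A   [simplify]

~B | A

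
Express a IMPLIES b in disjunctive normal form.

NOT a OR b

a IMPLIES b
⇔ NOT a OR b   (eliminate IMPLIES)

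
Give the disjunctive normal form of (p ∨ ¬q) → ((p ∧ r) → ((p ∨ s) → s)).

¬p ∨ ¬r ∨ s

(p ∨ ¬q) → ((p ∧ r) → ((p ∨ s) → s))
≡ ¬(p ∨ ¬q) ∨ ((p ∧ r) → ((p ∨ s) → s))
≡ ¬(p ∨ ¬q) ∨ ¬(p ∧ r) ∨ ((p ∨ s) → s)
≡ ¬(p ∨ ¬q) ∨ ¬(p ∧ r) ∨ ¬(p ∨ s) ∨ s
≡ (¬p ∧ ¬¬q) ∨ ¬(p ∧ r) ∨ ¬(p ∨ s) ∨ s
≡ (¬p ∧ q) ∨ ¬(p ∧ r) ∨ ¬(p ∨ s) ∨ s
≡ (¬p ∧ q) ∨ ¬p ∨ ¬r ∨ ¬(p ∨ s) ∨ s
≡ (¬p ∧ q) ∨ ¬p ∨ ¬r ∨ (¬p ∧ ¬s) ∨ s
≡ ¬p ∨ ¬r ∨ s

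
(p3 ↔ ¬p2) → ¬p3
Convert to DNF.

(p3 ∧ p2) ∨ ¬p3

(p3 ↔ ¬p2) → ¬p3
≡ ¬(p3 ↔ ¬p2) ∨ ¬p3   — eliminate →
≡ ¬((p3 → ¬p2) ∧ (¬p2 → p3)) ∨ ¬p3   — eliminate ↔
≡ ¬((¬p3 ∨ ¬p2) ∧ (¬p2 → p3)) ∨ ¬p3   — eliminate →
≡ ¬((¬p3 ∨ ¬p2) ∧ (¬¬p2 ∨ p3)) ∨ ¬p3   — eliminate →
≡ ¬(¬p3 ∨ ¬p2) ∨ ¬(¬¬p2 ∨ p3) ∨ ¬p3   — De Morgan
≡ (¬¬p3 ∧ ¬¬p2) ∨ ¬(¬¬p2 ∨ p3) ∨ ¬p3   — De Morgan
≡ (p3 ∧ ¬¬p2) ∨ ¬(¬¬p2 ∨ p3) ∨ ¬p3   — double negation
≡ (p3 ∧ p2) ∨ ¬(¬¬p2 ∨ p3) ∨ ¬p3   — double negation
≡ (p3 ∧ p2) ∨ (¬¬¬p2 ∧ ¬p3) ∨ ¬p3   — De Morgan
≡ (p3 ∧ p2) ∨ (¬p2 ∧ ¬p3) ∨ ¬p3   — double negation
≡ (p3 ∧ p2) ∨ ¬p3   — simplify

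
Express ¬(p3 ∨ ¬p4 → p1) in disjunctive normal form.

p3 ∧ ¬p1 ∨ ¬p4 ∧ ¬p1

¬(p3 ∨ ¬p4 → p1)
= ¬(¬(p3 ∨ ¬p4) ∨ p1)   — eliminate →
= ¬¬(p3 ∨ ¬p4) ∧ ¬p1   — De Morgan
= (p3 ∨ ¬p4) ∧ ¬p1   — double negation
= p3 ∧ ¬p1 ∨ ¬p4 ∧ ¬p1   — distribute ∧ over ∨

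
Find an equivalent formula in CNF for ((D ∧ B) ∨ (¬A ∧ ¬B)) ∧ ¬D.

((D ∧ B) ∨ (¬A ∧ ¬B)) ∧ ¬D
⇔ (D ∨ ¬A) ∧ (D ∨ ¬B) ∧ (B ∨ ¬A) ∧ (B ∨ ¬B) ∧ ¬D   (distribute ∨ over ∧)
⇔ (D ∨ ¬A) ∧ (D ∨ ¬B) ∧ (B ∨ ¬A) ∧ ¬D   (simplify)

(D ∨ ¬A) ∧ (D ∨ ¬B) ∧ (B ∨ ¬A) ∧ ¬D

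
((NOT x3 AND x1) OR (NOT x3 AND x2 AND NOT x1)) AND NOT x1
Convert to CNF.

((NOT x3 AND x1) OR (NOT x3 AND x2 AND NOT x1)) AND NOT x1
≡ (NOT x3 OR NOT x3) AND (NOT x3 OR x2) AND (NOT x3 OR NOT x1) AND (x1 OR NOT x3) AND (x1 OR x2) AND (x1 OR NOT x1) AND NOT x1   [distribute OR over AND]
≡ NOT x3 AND (x1 OR x2) AND NOT x1   [simplify]

NOT x3 AND (x1 OR x2) AND NOT x1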